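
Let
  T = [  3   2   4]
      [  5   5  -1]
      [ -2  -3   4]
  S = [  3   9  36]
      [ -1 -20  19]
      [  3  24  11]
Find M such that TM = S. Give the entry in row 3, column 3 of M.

6

Since T multiplies M on the left, M = T⁻¹S.
T has determinant -5; T⁻¹ = [[-17/5, 4, 22/5], [18/5, -4, -23/5], [1, -1, -1]].
M = T⁻¹S = [[-17/5, 4, 22/5], [18/5, -4, -23/5], [1, -1, -1]] · [[3, 9, 36], [-1, -20, 19], [3, 24, 11]] = [[-1, -5, 2], [1, 2, 3], [1, 5, 6]].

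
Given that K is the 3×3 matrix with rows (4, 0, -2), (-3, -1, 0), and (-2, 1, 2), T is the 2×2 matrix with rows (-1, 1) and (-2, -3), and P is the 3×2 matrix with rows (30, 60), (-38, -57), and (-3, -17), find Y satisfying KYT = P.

Isolating Y: multiply by K⁻¹ from the left and T⁻¹ from the right, so Y = K⁻¹PT⁻¹.
det K = 2, so K⁻¹ = [[-1, -1, -1], [3, 2, 3], [-5/2, -2, -2]].
det T = 5, so T⁻¹ = [[-3/5, -1/5], [2/5, -1/5]].
K⁻¹P = [[11, 14], [5, 15], [7, -2]].
Y = (K⁻¹P)T⁻¹ = [[-1, -5], [3, -4], [-5, -1]].

Y = [[-1, -5], [3, -4], [-5, -1]]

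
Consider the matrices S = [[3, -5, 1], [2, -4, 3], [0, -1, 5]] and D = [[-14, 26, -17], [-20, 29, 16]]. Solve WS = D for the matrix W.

Right-multiplying both sides by S⁻¹ gives W = DS⁻¹.
S has determinant -3; S⁻¹ = [[17/3, -8, 11/3], [10/3, -5, 7/3], [2/3, -1, 2/3]].
W = DS⁻¹ = [[-14, 26, -17], [-20, 29, 16]] · [[17/3, -8, 11/3], [10/3, -5, 7/3], [2/3, -1, 2/3]] = [[-4, -1, -2], [-6, -1, 5]].

W = [[-4, -1, -2], [-6, -1, 5]]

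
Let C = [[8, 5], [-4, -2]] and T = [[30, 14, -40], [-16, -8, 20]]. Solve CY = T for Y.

Y = [[5, 3, -5], [-2, -2, 0]]

Since C multiplies Y on the left, Y = C⁻¹T.
det C = 4; the adjugate gives C⁻¹ = [[-1/2, -5/4], [1, 2]].
Y = C⁻¹T = [[-1/2, -5/4], [1, 2]] · [[30, 14, -40], [-16, -8, 20]] = [[5, 3, -5], [-2, -2, 0]].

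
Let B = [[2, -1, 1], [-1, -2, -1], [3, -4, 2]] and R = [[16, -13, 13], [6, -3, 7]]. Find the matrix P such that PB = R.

Since B sits to the right of P, P = RB⁻¹.
det B = -5; the adjugate gives B⁻¹ = [[8/5, 2/5, -3/5], [1/5, -1/5, -1/5], [-2, -1, 1]].
P = RB⁻¹ = [[16, -13, 13], [6, -3, 7]] · [[8/5, 2/5, -3/5], [1/5, -1/5, -1/5], [-2, -1, 1]] = [[-3, -4, 6], [-5, -4, 4]].

P = [[-3, -4, 6], [-5, -4, 4]]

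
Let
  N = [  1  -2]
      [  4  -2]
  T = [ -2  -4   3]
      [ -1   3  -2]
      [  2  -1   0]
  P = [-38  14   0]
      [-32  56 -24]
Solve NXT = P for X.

X = [[-4, -2, -4], [-4, -4, 4]]

Isolating X: multiply by N⁻¹ from the left and T⁻¹ from the right, so X = N⁻¹PT⁻¹.
det N = 6; the adjugate gives N⁻¹ = [[-1/3, 1/3], [-2/3, 1/6]].
det T = 5; the adjugate gives T⁻¹ = [[-2/5, -3/5, -1/5], [-4/5, -6/5, -7/5], [-1, -2, -2]].
N⁻¹P = [[2, 14, -8], [20, 0, -4]].
X = (N⁻¹P)T⁻¹ = [[-4, -2, -4], [-4, -4, 4]].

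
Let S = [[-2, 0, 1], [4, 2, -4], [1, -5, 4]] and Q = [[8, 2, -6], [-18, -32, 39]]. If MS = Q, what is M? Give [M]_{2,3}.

4

Since S sits to the right of M, M = QS⁻¹.
S has determinant 2; S⁻¹ = [[-6, -5/2, -1], [-10, -9/2, -2], [-11, -5, -2]].
M = QS⁻¹ = [[8, 2, -6], [-18, -32, 39]] · [[-6, -5/2, -1], [-10, -9/2, -2], [-11, -5, -2]] = [[-2, 1, 0], [-1, -6, 4]].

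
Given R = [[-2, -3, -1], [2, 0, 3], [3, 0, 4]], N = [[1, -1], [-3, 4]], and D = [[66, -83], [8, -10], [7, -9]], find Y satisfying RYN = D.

Y = [[-5, 2], [-3, 5], [4, -2]]

Y = R⁻¹DN⁻¹ (apply R⁻¹ on the left and N⁻¹ on the right).
R has determinant -3; R⁻¹ = [[0, -4, 3], [-1/3, 5/3, -4/3], [0, 3, -2]].
N has determinant 1; N⁻¹ = [[4, 1], [3, 1]].
R⁻¹D = [[-11, 13], [-18, 23], [10, -12]].
Y = (R⁻¹D)N⁻¹ = [[-5, 2], [-3, 5], [4, -2]].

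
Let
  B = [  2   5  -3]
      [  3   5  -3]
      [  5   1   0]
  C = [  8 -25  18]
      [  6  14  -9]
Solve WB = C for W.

B is on the right of W, so right-multiply by B⁻¹: W = CB⁻¹.
det B = -3; the adjugate gives B⁻¹ = [[-1, 1, 0], [5, -5, 1], [22/3, -23/3, 5/3]].
W = CB⁻¹ = [[8, -25, 18], [6, 14, -9]] · [[-1, 1, 0], [5, -5, 1], [22/3, -23/3, 5/3]] = [[-1, -5, 5], [-2, 5, -1]].

W = [[-1, -5, 5], [-2, 5, -1]]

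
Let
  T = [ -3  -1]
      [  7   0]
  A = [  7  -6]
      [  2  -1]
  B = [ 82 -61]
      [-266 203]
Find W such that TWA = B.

W = [[-4, -5], [4, 2]]

Isolating W: multiply by T⁻¹ from the left and A⁻¹ from the right, so W = T⁻¹BA⁻¹.
det T = 7; the adjugate gives T⁻¹ = [[0, 1/7], [-1, -3/7]].
A has determinant 5; A⁻¹ = [[-1/5, 6/5], [-2/5, 7/5]].
T⁻¹B = [[-38, 29], [32, -26]].
W = (T⁻¹B)A⁻¹ = [[-4, -5], [4, 2]].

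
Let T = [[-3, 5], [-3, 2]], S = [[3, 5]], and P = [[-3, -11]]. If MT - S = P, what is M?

M = [[-2, 2]]

MT = P + S = [[0, -6]].
Since T sits to the right of M, M = (P + S)T⁻¹.
det T = 9, so T⁻¹ = [[2/9, -5/9], [1/3, -1/3]].
M = (P + S)T⁻¹ = [[-2, 2]].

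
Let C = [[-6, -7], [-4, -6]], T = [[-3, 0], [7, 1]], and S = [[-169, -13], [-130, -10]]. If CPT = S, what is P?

P = [[-2, 1], [-2, 1]]

Isolating P: multiply by C⁻¹ from the left and T⁻¹ from the right, so P = C⁻¹ST⁻¹.
C has determinant 8; C⁻¹ = [[-3/4, 7/8], [1/2, -3/4]].
det T = -3, so T⁻¹ = [[-1/3, 0], [7/3, 1]].
C⁻¹S = [[13, 1], [13, 1]].
P = (C⁻¹S)T⁻¹ = [[-2, 1], [-2, 1]].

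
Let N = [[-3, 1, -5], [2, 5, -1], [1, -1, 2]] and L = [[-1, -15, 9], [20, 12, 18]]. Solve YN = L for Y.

Y = [[1, -2, 6], [-2, 4, 6]]

Since N sits to the right of Y, Y = LN⁻¹.
det N = 3, so N⁻¹ = [[3, 1, 8], [-5/3, -1/3, -13/3], [-7/3, -2/3, -17/3]].
Y = LN⁻¹ = [[-1, -15, 9], [20, 12, 18]] · [[3, 1, 8], [-5/3, -1/3, -13/3], [-7/3, -2/3, -17/3]] = [[1, -2, 6], [-2, 4, 6]].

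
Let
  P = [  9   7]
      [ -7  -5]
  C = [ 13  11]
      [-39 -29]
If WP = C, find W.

W = [[3, 2], [-2, 3]]

Since P sits to the right of W, W = CP⁻¹.
det P = 4, so P⁻¹ = [[-5/4, -7/4], [7/4, 9/4]].
W = CP⁻¹ = [[13, 11], [-39, -29]] · [[-5/4, -7/4], [7/4, 9/4]] = [[3, 2], [-2, 3]].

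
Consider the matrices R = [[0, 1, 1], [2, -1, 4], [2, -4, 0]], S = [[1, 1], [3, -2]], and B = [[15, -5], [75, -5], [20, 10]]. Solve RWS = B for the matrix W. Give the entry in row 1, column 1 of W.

5

W = R⁻¹BS⁻¹ (apply R⁻¹ on the left and S⁻¹ on the right).
det R = 2; the adjugate gives R⁻¹ = [[8, -2, 5/2], [4, -1, 1], [-3, 1, -1]].
det S = -5; the adjugate gives S⁻¹ = [[2/5, 1/5], [3/5, -1/5]].
R⁻¹B = [[20, -5], [5, -5], [10, 0]].
W = (R⁻¹B)S⁻¹ = [[5, 5], [-1, 2], [4, 2]].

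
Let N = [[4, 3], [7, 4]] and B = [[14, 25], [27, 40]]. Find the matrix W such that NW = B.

W = [[5, 4], [-2, 3]]

N is on the left of W, so left-multiply by N⁻¹: W = N⁻¹B.
det N = -5; the adjugate gives N⁻¹ = [[-4/5, 3/5], [7/5, -4/5]].
W = N⁻¹B = [[-4/5, 3/5], [7/5, -4/5]] · [[14, 25], [27, 40]] = [[5, 4], [-2, 3]].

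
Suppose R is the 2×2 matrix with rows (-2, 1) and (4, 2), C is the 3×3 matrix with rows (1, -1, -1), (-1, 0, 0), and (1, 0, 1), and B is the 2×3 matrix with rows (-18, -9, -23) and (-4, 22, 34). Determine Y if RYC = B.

Y = [[-5, -4, 5], [-1, 5, -4]]

Left-multiply by R⁻¹ and right-multiply by C⁻¹: Y = R⁻¹BC⁻¹.
R has determinant -8; R⁻¹ = [[-1/4, 1/8], [1/2, 1/4]].
C has determinant -1; C⁻¹ = [[0, -1, 0], [-1, -2, -1], [0, 1, 1]].
R⁻¹B = [[4, 5, 10], [-10, 1, -3]].
Y = (R⁻¹B)C⁻¹ = [[-5, -4, 5], [-1, 5, -4]].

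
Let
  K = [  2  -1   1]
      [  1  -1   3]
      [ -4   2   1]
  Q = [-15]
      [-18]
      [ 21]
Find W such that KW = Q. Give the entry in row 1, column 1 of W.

K is on the left of W, so left-multiply by K⁻¹: W = K⁻¹Q.
det K = -3; the adjugate gives K⁻¹ = [[7/3, -1, 2/3], [13/3, -2, 5/3], [2/3, 0, 1/3]].
W = K⁻¹Q = [[7/3, -1, 2/3], [13/3, -2, 5/3], [2/3, 0, 1/3]] · [[-15], [-18], [21]] = [[-3], [6], [-3]].

-3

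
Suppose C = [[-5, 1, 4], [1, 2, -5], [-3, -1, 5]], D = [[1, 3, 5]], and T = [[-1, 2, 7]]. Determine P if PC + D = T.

P = [[-2, 3, 5]]

PC = T − D = [[-2, -1, 2]].
Right-multiplying both sides by C⁻¹ gives P = (T − D)C⁻¹.
det C = 5, so C⁻¹ = [[1, -9/5, -13/5], [2, -13/5, -21/5], [1, -8/5, -11/5]].
P = (T − D)C⁻¹ = [[-2, 3, 5]].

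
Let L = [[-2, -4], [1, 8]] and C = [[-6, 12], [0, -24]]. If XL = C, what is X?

L is on the right of X, so right-multiply by L⁻¹: X = CL⁻¹.
L has determinant -12; L⁻¹ = [[-2/3, -1/3], [1/12, 1/6]].
X = CL⁻¹ = [[-6, 12], [0, -24]] · [[-2/3, -1/3], [1/12, 1/6]] = [[5, 4], [-2, -4]].

X = [[5, 4], [-2, -4]]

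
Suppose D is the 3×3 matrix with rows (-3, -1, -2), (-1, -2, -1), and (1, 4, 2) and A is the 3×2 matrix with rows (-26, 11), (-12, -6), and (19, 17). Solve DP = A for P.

D is on the left of P, so left-multiply by D⁻¹: P = D⁻¹A.
D has determinant 3; D⁻¹ = [[0, -2, -1], [1/3, -4/3, -1/3], [-2/3, 11/3, 5/3]].
P = D⁻¹A = [[0, -2, -1], [1/3, -4/3, -1/3], [-2/3, 11/3, 5/3]] · [[-26, 11], [-12, -6], [19, 17]] = [[5, -5], [1, 6], [5, -1]].

P = [[5, -5], [1, 6], [5, -1]]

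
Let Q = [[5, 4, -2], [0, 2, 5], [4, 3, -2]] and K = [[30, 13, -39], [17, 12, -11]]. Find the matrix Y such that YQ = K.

Y = [[2, -5, 5], [5, -1, -2]]

Right-multiplying both sides by Q⁻¹ gives Y = KQ⁻¹.
det Q = 1, so Q⁻¹ = [[-19, 2, 24], [20, -2, -25], [-8, 1, 10]].
Y = KQ⁻¹ = [[30, 13, -39], [17, 12, -11]] · [[-19, 2, 24], [20, -2, -25], [-8, 1, 10]] = [[2, -5, 5], [5, -1, -2]].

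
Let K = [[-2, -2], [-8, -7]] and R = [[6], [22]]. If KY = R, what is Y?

K is on the left of Y, so left-multiply by K⁻¹: Y = K⁻¹R.
det K = -2; the adjugate gives K⁻¹ = [[7/2, -1], [-4, 1]].
Y = K⁻¹R = [[7/2, -1], [-4, 1]] · [[6], [22]] = [[-1], [-2]].

Y = [[-1], [-2]]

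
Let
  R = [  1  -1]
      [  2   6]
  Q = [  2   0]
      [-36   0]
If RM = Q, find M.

M = [[-3, 0], [-5, 0]]

R is on the left of M, so left-multiply by R⁻¹: M = R⁻¹Q.
det R = 8; the adjugate gives R⁻¹ = [[3/4, 1/8], [-1/4, 1/8]].
M = R⁻¹Q = [[3/4, 1/8], [-1/4, 1/8]] · [[2, 0], [-36, 0]] = [[-3, 0], [-5, 0]].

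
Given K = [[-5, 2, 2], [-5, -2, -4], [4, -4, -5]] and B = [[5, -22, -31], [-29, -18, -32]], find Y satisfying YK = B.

Right-multiplying both sides by K⁻¹ gives Y = BK⁻¹.
K has determinant 4; K⁻¹ = [[-3/2, 1/2, -1], [-41/4, 17/4, -15/2], [7, -3, 5]].
Y = BK⁻¹ = [[5, -22, -31], [-29, -18, -32]] · [[-3/2, 1/2, -1], [-41/4, 17/4, -15/2], [7, -3, 5]] = [[1, 2, 5], [4, 5, 4]].

Y = [[1, 2, 5], [4, 5, 4]]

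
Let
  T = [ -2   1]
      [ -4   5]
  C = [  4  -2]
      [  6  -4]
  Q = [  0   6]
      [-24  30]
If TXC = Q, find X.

X = [[-4, 2], [1, -2]]

Isolating X: multiply by T⁻¹ from the left and C⁻¹ from the right, so X = T⁻¹QC⁻¹.
det T = -6; the adjugate gives T⁻¹ = [[-5/6, 1/6], [-2/3, 1/3]].
C has determinant -4; C⁻¹ = [[1, -1/2], [3/2, -1]].
T⁻¹Q = [[-4, 0], [-8, 6]].
X = (T⁻¹Q)C⁻¹ = [[-4, 2], [1, -2]].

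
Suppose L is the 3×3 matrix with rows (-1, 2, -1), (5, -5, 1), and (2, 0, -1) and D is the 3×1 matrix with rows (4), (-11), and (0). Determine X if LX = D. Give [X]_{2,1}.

L is on the left of X, so left-multiply by L⁻¹: X = L⁻¹D.
L has determinant -1; L⁻¹ = [[-5, -2, 3], [-7, -3, 4], [-10, -4, 5]].
X = L⁻¹D = [[-5, -2, 3], [-7, -3, 4], [-10, -4, 5]] · [[4], [-11], [0]] = [[2], [5], [4]].

5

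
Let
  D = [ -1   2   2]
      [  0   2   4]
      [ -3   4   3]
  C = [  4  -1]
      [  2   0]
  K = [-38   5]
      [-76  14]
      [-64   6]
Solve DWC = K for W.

W = D⁻¹KC⁻¹ (apply D⁻¹ on the left and C⁻¹ on the right).
det D = -2; the adjugate gives D⁻¹ = [[5, -1, -2], [6, -3/2, -2], [-3, 1, 1]].
det C = 2; the adjugate gives C⁻¹ = [[0, 1/2], [-1, 2]].
D⁻¹K = [[14, -1], [14, -3], [-26, 5]].
W = (D⁻¹K)C⁻¹ = [[1, 5], [3, 1], [-5, -3]].

W = [[1, 5], [3, 1], [-5, -3]]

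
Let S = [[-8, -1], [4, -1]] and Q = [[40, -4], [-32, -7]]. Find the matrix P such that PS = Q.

P = [[-2, 6], [5, 2]]

Right-multiplying both sides by S⁻¹ gives P = QS⁻¹.
det S = 12; the adjugate gives S⁻¹ = [[-1/12, 1/12], [-1/3, -2/3]].
P = QS⁻¹ = [[40, -4], [-32, -7]] · [[-1/12, 1/12], [-1/3, -2/3]] = [[-2, 6], [5, 2]].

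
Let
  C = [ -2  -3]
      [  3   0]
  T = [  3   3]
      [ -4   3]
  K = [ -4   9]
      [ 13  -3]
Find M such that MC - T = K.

MC = K + T = [[-1, 12], [9, 0]].
Since C sits to the right of M, M = (K + T)C⁻¹.
C has determinant 9; C⁻¹ = [[0, 1/3], [-1/3, -2/9]].
M = (K + T)C⁻¹ = [[-4, -3], [0, 3]].

M = [[-4, -3], [0, 3]]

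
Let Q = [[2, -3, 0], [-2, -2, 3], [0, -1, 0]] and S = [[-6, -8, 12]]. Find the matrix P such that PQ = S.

Q is on the right of P, so right-multiply by Q⁻¹: P = SQ⁻¹.
det Q = 6, so Q⁻¹ = [[1/2, 0, -3/2], [0, 0, -1], [1/3, 1/3, -5/3]].
P = SQ⁻¹ = [[-6, -8, 12]] · [[1/2, 0, -3/2], [0, 0, -1], [1/3, 1/3, -5/3]] = [[1, 4, -3]].

P = [[1, 4, -3]]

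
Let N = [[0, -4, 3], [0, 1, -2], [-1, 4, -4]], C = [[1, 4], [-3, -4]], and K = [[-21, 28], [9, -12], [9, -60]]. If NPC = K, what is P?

Left-multiply by N⁻¹ and right-multiply by C⁻¹: P = N⁻¹KC⁻¹.
det N = -5, so N⁻¹ = [[-4/5, 4/5, -1], [-2/5, -3/5, 0], [-1/5, -4/5, 0]].
det C = 8; the adjugate gives C⁻¹ = [[-1/2, -1/2], [3/8, 1/8]].
N⁻¹K = [[15, 28], [3, -4], [-3, 4]].
P = (N⁻¹K)C⁻¹ = [[3, -4], [-3, -2], [3, 2]].

P = [[3, -4], [-3, -2], [3, 2]]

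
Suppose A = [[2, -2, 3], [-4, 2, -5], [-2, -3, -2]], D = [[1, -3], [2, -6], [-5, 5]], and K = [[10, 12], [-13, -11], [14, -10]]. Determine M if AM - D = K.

AM = K + D = [[11, 9], [-11, -17], [9, -5]].
A is on the left of M, so left-multiply by A⁻¹: M = A⁻¹(K + D).
det A = 6, so A⁻¹ = [[-19/6, -13/6, 2/3], [1/3, 1/3, -1/3], [8/3, 5/3, -2/3]].
M = A⁻¹(K + D) = [[-5, 5], [-3, -1], [5, -1]].

M = [[-5, 5], [-3, -1], [5, -1]]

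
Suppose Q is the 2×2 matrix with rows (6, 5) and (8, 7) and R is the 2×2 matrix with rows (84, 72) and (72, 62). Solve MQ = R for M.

Right-multiplying both sides by Q⁻¹ gives M = RQ⁻¹.
det Q = 2, so Q⁻¹ = [[7/2, -5/2], [-4, 3]].
M = RQ⁻¹ = [[84, 72], [72, 62]] · [[7/2, -5/2], [-4, 3]] = [[6, 6], [4, 6]].

M = [[6, 6], [4, 6]]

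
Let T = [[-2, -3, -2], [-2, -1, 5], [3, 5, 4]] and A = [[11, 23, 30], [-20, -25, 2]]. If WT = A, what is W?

Right-multiplying both sides by T⁻¹ gives W = AT⁻¹.
det T = 3, so T⁻¹ = [[-29/3, 2/3, -17/3], [23/3, -2/3, 14/3], [-7/3, 1/3, -4/3]].
W = AT⁻¹ = [[11, 23, 30], [-20, -25, 2]] · [[-29/3, 2/3, -17/3], [23/3, -2/3, 14/3], [-7/3, 1/3, -4/3]] = [[0, 2, 5], [-3, 4, -6]].

W = [[0, 2, 5], [-3, 4, -6]]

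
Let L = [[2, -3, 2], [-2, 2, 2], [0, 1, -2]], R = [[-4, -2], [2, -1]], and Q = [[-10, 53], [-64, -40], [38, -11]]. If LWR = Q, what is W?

Left-multiply by L⁻¹ and right-multiply by R⁻¹: W = L⁻¹QR⁻¹.
L has determinant -4; L⁻¹ = [[3/2, 1, 5/2], [1, 1, 2], [1/2, 1/2, 1/2]].
det R = 8, so R⁻¹ = [[-1/8, 1/4], [-1/4, -1/2]].
L⁻¹Q = [[16, 12], [2, -9], [-18, 1]].
W = (L⁻¹Q)R⁻¹ = [[-5, -2], [2, 5], [2, -5]].

W = [[-5, -2], [2, 5], [2, -5]]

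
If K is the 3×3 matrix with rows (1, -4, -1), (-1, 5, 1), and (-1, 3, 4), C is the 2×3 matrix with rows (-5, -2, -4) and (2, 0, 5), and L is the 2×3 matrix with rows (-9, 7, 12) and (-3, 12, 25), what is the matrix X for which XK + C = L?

XK = L − C = [[-4, 9, 16], [-5, 12, 20]].
Since K sits to the right of X, X = (L − C)K⁻¹.
det K = 3; the adjugate gives K⁻¹ = [[17/3, 13/3, 1/3], [1, 1, 0], [2/3, 1/3, 1/3]].
X = (L − C)K⁻¹ = [[-3, -3, 4], [-3, -3, 5]].

X = [[-3, -3, 4], [-3, -3, 5]]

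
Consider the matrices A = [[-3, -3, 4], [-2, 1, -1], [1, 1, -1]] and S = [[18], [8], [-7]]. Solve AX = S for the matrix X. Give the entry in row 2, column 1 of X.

-5

Since A multiplies X on the left, X = A⁻¹S.
A has determinant -3; A⁻¹ = [[0, -1/3, 1/3], [1, 1/3, 11/3], [1, 0, 3]].
X = A⁻¹S = [[0, -1/3, 1/3], [1, 1/3, 11/3], [1, 0, 3]] · [[18], [8], [-7]] = [[-5], [-5], [-3]].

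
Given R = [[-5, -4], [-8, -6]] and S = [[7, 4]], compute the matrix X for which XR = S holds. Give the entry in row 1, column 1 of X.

Right-multiplying both sides by R⁻¹ gives X = SR⁻¹.
det R = -2, so R⁻¹ = [[3, -2], [-4, 5/2]].
X = SR⁻¹ = [[7, 4]] · [[3, -2], [-4, 5/2]] = [[5, -4]].

5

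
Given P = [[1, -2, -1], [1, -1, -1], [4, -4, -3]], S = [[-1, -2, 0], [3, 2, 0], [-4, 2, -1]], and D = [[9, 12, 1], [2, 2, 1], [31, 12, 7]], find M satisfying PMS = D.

M = [[-2, 0, -4], [4, -1, 0], [-2, 3, -3]]

Left-multiply by P⁻¹ and right-multiply by S⁻¹: M = P⁻¹DS⁻¹.
det P = 1, so P⁻¹ = [[-1, -2, 1], [-1, 1, 0], [0, -4, 1]].
det S = -4; the adjugate gives S⁻¹ = [[1/2, 1/2, 0], [-3/4, -1/4, 0], [-7/2, -5/2, -1]].
P⁻¹D = [[18, -4, 4], [-7, -10, 0], [23, 4, 3]].
M = (P⁻¹D)S⁻¹ = [[-2, 0, -4], [4, -1, 0], [-2, 3, -3]].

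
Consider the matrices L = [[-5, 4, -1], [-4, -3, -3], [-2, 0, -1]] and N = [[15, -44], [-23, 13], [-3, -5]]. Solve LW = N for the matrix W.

W = [[2, 5], [6, -6], [-1, -5]]

Left-multiplying both sides by L⁻¹ gives W = L⁻¹N.
det L = -1; the adjugate gives L⁻¹ = [[-3, -4, 15], [-2, -3, 11], [6, 8, -31]].
W = L⁻¹N = [[-3, -4, 15], [-2, -3, 11], [6, 8, -31]] · [[15, -44], [-23, 13], [-3, -5]] = [[2, 5], [6, -6], [-1, -5]].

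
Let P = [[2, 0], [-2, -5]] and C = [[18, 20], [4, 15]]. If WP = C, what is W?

W = [[5, -4], [-1, -3]]

Since P sits to the right of W, W = CP⁻¹.
det P = -10, so P⁻¹ = [[1/2, 0], [-1/5, -1/5]].
W = CP⁻¹ = [[18, 20], [4, 15]] · [[1/2, 0], [-1/5, -1/5]] = [[5, -4], [-1, -3]].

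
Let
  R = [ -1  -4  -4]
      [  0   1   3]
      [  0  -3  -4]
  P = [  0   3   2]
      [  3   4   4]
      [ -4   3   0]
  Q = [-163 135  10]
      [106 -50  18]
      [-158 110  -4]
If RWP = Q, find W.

W = R⁻¹QP⁻¹ (apply R⁻¹ on the left and P⁻¹ on the right).
det R = -5, so R⁻¹ = [[-1, 4/5, 8/5], [0, -4/5, -3/5], [0, 3/5, 1/5]].
P has determinant 2; P⁻¹ = [[-6, 3, 2], [-8, 4, 3], [25/2, -6, -9/2]].
R⁻¹Q = [[-5, 1, -2], [10, -26, -12], [32, -8, 10]].
W = (R⁻¹Q)P⁻¹ = [[-3, 1, 2], [-2, -2, -4], [-3, 4, -5]].

W = [[-3, 1, 2], [-2, -2, -4], [-3, 4, -5]]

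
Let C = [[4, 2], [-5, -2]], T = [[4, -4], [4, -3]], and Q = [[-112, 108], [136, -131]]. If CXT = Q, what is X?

X = C⁻¹QT⁻¹ (apply C⁻¹ on the left and T⁻¹ on the right).
det C = 2; the adjugate gives C⁻¹ = [[-1, -1], [5/2, 2]].
det T = 4, so T⁻¹ = [[-3/4, 1], [-1, 1]].
C⁻¹Q = [[-24, 23], [-8, 8]].
X = (C⁻¹Q)T⁻¹ = [[-5, -1], [-2, 0]].

X = [[-5, -1], [-2, 0]]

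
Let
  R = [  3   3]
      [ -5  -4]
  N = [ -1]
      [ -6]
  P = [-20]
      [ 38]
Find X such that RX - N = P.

X = [[-4], [-3]]

RX = P + N = [[-21], [32]].
R is on the left of X, so left-multiply by R⁻¹: X = R⁻¹(P + N).
det R = 3, so R⁻¹ = [[-4/3, -1], [5/3, 1]].
X = R⁻¹(P + N) = [[-4], [-3]].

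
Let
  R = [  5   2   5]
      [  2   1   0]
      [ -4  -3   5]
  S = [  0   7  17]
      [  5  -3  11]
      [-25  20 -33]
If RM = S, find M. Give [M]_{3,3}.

-2

Since R multiplies M on the left, M = R⁻¹S.
R has determinant -5; R⁻¹ = [[-1, 5, 1], [2, -9, -2], [2/5, -7/5, -1/5]].
M = R⁻¹S = [[-1, 5, 1], [2, -9, -2], [2/5, -7/5, -1/5]] · [[0, 7, 17], [5, -3, 11], [-25, 20, -33]] = [[0, -2, 5], [5, 1, 1], [-2, 3, -2]].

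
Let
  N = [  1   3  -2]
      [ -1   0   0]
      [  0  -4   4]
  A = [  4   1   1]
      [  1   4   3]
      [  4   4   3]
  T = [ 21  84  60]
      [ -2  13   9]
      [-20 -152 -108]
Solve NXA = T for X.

Left-multiply by N⁻¹ and right-multiply by A⁻¹: X = N⁻¹TA⁻¹.
det N = 4, so N⁻¹ = [[0, -1, 0], [1, 1, 1/2], [1, 1, 3/4]].
A has determinant -3; A⁻¹ = [[0, -1/3, 1/3], [-3, -8/3, 11/3], [4, 4, -5]].
N⁻¹T = [[2, -13, -9], [9, 21, 15], [4, -17, -12]].
X = (N⁻¹T)A⁻¹ = [[3, -2, -2], [-3, 1, 5], [3, -4, -1]].

X = [[3, -2, -2], [-3, 1, 5], [3, -4, -1]]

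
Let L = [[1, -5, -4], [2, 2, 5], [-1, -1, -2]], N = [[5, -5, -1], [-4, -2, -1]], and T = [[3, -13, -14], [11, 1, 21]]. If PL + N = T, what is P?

PL = T − N = [[-2, -8, -13], [15, 3, 22]].
L is on the right of P, so right-multiply by L⁻¹: P = (T − N)L⁻¹.
L has determinant 6; L⁻¹ = [[1/6, -1, -17/6], [-1/6, -1, -13/6], [0, 1, 2]].
P = (T − N)L⁻¹ = [[1, -3, -3], [2, 4, -5]].

P = [[1, -3, -3], [2, 4, -5]]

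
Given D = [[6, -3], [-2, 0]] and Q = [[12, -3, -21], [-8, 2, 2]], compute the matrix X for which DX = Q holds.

Left-multiplying both sides by D⁻¹ gives X = D⁻¹Q.
det D = -6, so D⁻¹ = [[0, -1/2], [-1/3, -1]].
X = D⁻¹Q = [[0, -1/2], [-1/3, -1]] · [[12, -3, -21], [-8, 2, 2]] = [[4, -1, -1], [4, -1, 5]].

X = [[4, -1, -1], [4, -1, 5]]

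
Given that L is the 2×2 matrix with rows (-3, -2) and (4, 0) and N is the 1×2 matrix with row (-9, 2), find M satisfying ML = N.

M = [[-1, -3]]

Right-multiplying both sides by L⁻¹ gives M = NL⁻¹.
det L = 8; the adjugate gives L⁻¹ = [[0, 1/4], [-1/2, -3/8]].
M = NL⁻¹ = [[-9, 2]] · [[0, 1/4], [-1/2, -3/8]] = [[-1, -3]].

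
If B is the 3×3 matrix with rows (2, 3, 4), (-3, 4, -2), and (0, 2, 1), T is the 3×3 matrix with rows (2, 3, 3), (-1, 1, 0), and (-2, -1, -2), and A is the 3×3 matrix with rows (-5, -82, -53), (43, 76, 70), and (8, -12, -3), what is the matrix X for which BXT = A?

X = [[-2, -5, 1], [3, -5, 2], [-5, -2, -1]]

Isolating X: multiply by B⁻¹ from the left and T⁻¹ from the right, so X = B⁻¹AT⁻¹.
det B = 1, so B⁻¹ = [[8, 5, -22], [3, 2, -8], [-6, -4, 17]].
det T = -1; the adjugate gives T⁻¹ = [[2, -3, 3], [2, -2, 3], [-3, 4, -5]].
B⁻¹A = [[-1, -12, -8], [7, 2, 5], [-6, -16, -13]].
X = (B⁻¹A)T⁻¹ = [[-2, -5, 1], [3, -5, 2], [-5, -2, -1]].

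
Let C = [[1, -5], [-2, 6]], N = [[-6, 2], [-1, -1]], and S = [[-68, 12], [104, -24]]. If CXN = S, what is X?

Left-multiply by C⁻¹ and right-multiply by N⁻¹: X = C⁻¹SN⁻¹.
det C = -4, so C⁻¹ = [[-3/2, -5/4], [-1/2, -1/4]].
det N = 8; the adjugate gives N⁻¹ = [[-1/8, -1/4], [1/8, -3/4]].
C⁻¹S = [[-28, 12], [8, 0]].
X = (C⁻¹S)N⁻¹ = [[5, -2], [-1, -2]].

X = [[5, -2], [-1, -2]]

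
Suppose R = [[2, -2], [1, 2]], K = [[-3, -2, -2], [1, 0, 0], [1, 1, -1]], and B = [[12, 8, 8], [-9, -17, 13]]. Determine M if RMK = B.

Left-multiply by R⁻¹ and right-multiply by K⁻¹: M = R⁻¹BK⁻¹.
R has determinant 6; R⁻¹ = [[1/3, 1/3], [-1/6, 1/3]].
det K = -4; the adjugate gives K⁻¹ = [[0, 1, 0], [-1/4, -5/4, 1/2], [-1/4, -1/4, -1/2]].
R⁻¹B = [[1, -3, 7], [-5, -7, 3]].
M = (R⁻¹B)K⁻¹ = [[-1, 3, -5], [1, 3, -5]].

M = [[-1, 3, -5], [1, 3, -5]]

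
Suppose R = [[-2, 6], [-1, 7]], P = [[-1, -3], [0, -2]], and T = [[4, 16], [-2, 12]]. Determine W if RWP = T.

Isolating W: multiply by R⁻¹ from the left and P⁻¹ from the right, so W = R⁻¹TP⁻¹.
det R = -8; the adjugate gives R⁻¹ = [[-7/8, 3/4], [-1/8, 1/4]].
P has determinant 2; P⁻¹ = [[-1, 3/2], [0, -1/2]].
R⁻¹T = [[-5, -5], [-1, 1]].
W = (R⁻¹T)P⁻¹ = [[5, -5], [1, -2]].

W = [[5, -5], [1, -2]]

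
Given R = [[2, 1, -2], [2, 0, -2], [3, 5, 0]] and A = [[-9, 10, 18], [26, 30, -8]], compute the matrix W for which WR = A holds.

Since R sits to the right of W, W = AR⁻¹.
det R = -6; the adjugate gives R⁻¹ = [[-5/3, 5/3, 1/3], [1, -1, 0], [-5/3, 7/6, 1/3]].
W = AR⁻¹ = [[-9, 10, 18], [26, 30, -8]] · [[-5/3, 5/3, 1/3], [1, -1, 0], [-5/3, 7/6, 1/3]] = [[-5, -4, 3], [0, 4, 6]].

W = [[-5, -4, 3], [0, 4, 6]]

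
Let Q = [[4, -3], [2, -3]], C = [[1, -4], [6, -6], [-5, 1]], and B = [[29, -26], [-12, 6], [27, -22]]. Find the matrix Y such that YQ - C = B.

Y = [[5, 5], [-3, 3], [4, 3]]

YQ = B + C = [[30, -30], [-6, 0], [22, -21]].
Right-multiplying both sides by Q⁻¹ gives Y = (B + C)Q⁻¹.
det Q = -6; the adjugate gives Q⁻¹ = [[1/2, -1/2], [1/3, -2/3]].
Y = (B + C)Q⁻¹ = [[5, 5], [-3, 3], [4, 3]].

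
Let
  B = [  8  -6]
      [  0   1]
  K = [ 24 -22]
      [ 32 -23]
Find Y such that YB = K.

Since B sits to the right of Y, Y = KB⁻¹.
det B = 8; the adjugate gives B⁻¹ = [[1/8, 3/4], [0, 1]].
Y = KB⁻¹ = [[24, -22], [32, -23]] · [[1/8, 3/4], [0, 1]] = [[3, -4], [4, 1]].

Y = [[3, -4], [4, 1]]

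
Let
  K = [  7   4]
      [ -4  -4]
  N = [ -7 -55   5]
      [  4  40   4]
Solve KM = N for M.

M = [[-1, -5, 3], [0, -5, -4]]

K is on the left of M, so left-multiply by K⁻¹: M = K⁻¹N.
K has determinant -12; K⁻¹ = [[1/3, 1/3], [-1/3, -7/12]].
M = K⁻¹N = [[1/3, 1/3], [-1/3, -7/12]] · [[-7, -55, 5], [4, 40, 4]] = [[-1, -5, 3], [0, -5, -4]].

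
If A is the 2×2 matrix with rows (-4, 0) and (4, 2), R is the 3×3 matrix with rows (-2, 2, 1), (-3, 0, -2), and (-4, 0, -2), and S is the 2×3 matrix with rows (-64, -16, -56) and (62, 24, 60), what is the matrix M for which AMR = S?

M = [[2, -4, -2], [2, 3, -3]]

M = A⁻¹SR⁻¹ (apply A⁻¹ on the left and R⁻¹ on the right).
det A = -8; the adjugate gives A⁻¹ = [[-1/4, 0], [1/2, 1/2]].
det R = 4; the adjugate gives R⁻¹ = [[0, 1, -1], [1/2, 2, -7/4], [0, -2, 3/2]].
A⁻¹S = [[16, 4, 14], [-1, 4, 2]].
M = (A⁻¹S)R⁻¹ = [[2, -4, -2], [2, 3, -3]].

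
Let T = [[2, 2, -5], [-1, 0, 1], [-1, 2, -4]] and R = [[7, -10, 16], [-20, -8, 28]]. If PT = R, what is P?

P = [[-1, -5, -4], [-6, 6, 2]]

Since T sits to the right of P, P = RT⁻¹.
det T = -4; the adjugate gives T⁻¹ = [[1/2, 1/2, -1/2], [5/4, 13/4, -3/4], [1/2, 3/2, -1/2]].
P = RT⁻¹ = [[7, -10, 16], [-20, -8, 28]] · [[1/2, 1/2, -1/2], [5/4, 13/4, -3/4], [1/2, 3/2, -1/2]] = [[-1, -5, -4], [-6, 6, 2]].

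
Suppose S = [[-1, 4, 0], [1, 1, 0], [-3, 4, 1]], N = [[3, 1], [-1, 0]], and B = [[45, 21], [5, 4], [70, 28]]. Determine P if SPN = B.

P = [[-1, 2], [5, 5], [5, 0]]

Left-multiply by S⁻¹ and right-multiply by N⁻¹: P = S⁻¹BN⁻¹.
det S = -5; the adjugate gives S⁻¹ = [[-1/5, 4/5, 0], [1/5, 1/5, 0], [-7/5, 8/5, 1]].
det N = 1, so N⁻¹ = [[0, -1], [1, 3]].
S⁻¹B = [[-5, -1], [10, 5], [15, 5]].
P = (S⁻¹B)N⁻¹ = [[-1, 2], [5, 5], [5, 0]].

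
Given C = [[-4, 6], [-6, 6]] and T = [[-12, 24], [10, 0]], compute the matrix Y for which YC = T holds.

C is on the right of Y, so right-multiply by C⁻¹: Y = TC⁻¹.
det C = 12, so C⁻¹ = [[1/2, -1/2], [1/2, -1/3]].
Y = TC⁻¹ = [[-12, 24], [10, 0]] · [[1/2, -1/2], [1/2, -1/3]] = [[6, -2], [5, -5]].

Y = [[6, -2], [5, -5]]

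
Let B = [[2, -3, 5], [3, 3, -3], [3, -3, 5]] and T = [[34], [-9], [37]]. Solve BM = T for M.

M = [[3], [-1], [5]]

B is on the left of M, so left-multiply by B⁻¹: M = B⁻¹T.
B has determinant -6; B⁻¹ = [[-1, 0, 1], [4, 5/6, -7/2], [3, 1/2, -5/2]].
M = B⁻¹T = [[-1, 0, 1], [4, 5/6, -7/2], [3, 1/2, -5/2]] · [[34], [-9], [37]] = [[3], [-1], [5]].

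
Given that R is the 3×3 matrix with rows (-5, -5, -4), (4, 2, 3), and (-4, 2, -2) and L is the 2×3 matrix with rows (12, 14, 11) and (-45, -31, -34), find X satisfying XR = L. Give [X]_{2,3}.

1

Since R sits to the right of X, X = LR⁻¹.
det R = 6; the adjugate gives R⁻¹ = [[-5/3, -3, -7/6], [-2/3, -1, -1/6], [8/3, 5, 5/3]].
X = LR⁻¹ = [[12, 14, 11], [-45, -31, -34]] · [[-5/3, -3, -7/6], [-2/3, -1, -1/6], [8/3, 5, 5/3]] = [[0, 5, 2], [5, -4, 1]].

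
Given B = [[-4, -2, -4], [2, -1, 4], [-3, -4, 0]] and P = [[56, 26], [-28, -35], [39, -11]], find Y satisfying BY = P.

Y = [[-5, -3], [-6, 5], [-6, -6]]

Since B multiplies Y on the left, Y = B⁻¹P.
B has determinant 4; B⁻¹ = [[4, 4, -3], [-3, -3, 2], [-11/4, -5/2, 2]].
Y = B⁻¹P = [[4, 4, -3], [-3, -3, 2], [-11/4, -5/2, 2]] · [[56, 26], [-28, -35], [39, -11]] = [[-5, -3], [-6, 5], [-6, -6]].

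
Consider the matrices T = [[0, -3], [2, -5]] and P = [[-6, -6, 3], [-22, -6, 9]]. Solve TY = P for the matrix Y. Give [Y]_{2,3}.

Left-multiplying both sides by T⁻¹ gives Y = T⁻¹P.
det T = 6, so T⁻¹ = [[-5/6, 1/2], [-1/3, 0]].
Y = T⁻¹P = [[-5/6, 1/2], [-1/3, 0]] · [[-6, -6, 3], [-22, -6, 9]] = [[-6, 2, 2], [2, 2, -1]].

-1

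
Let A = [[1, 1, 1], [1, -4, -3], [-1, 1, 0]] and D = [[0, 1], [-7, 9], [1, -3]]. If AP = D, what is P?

Since A multiplies P on the left, P = A⁻¹D.
A has determinant 3; A⁻¹ = [[1, 1/3, 1/3], [1, 1/3, 4/3], [-1, -2/3, -5/3]].
P = A⁻¹D = [[1, 1/3, 1/3], [1, 1/3, 4/3], [-1, -2/3, -5/3]] · [[0, 1], [-7, 9], [1, -3]] = [[-2, 3], [-1, 0], [3, -2]].

P = [[-2, 3], [-1, 0], [3, -2]]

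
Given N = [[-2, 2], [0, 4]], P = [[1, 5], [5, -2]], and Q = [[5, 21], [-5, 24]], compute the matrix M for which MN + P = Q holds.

MN = Q − P = [[4, 16], [-10, 26]].
N is on the right of M, so right-multiply by N⁻¹: M = (Q − P)N⁻¹.
det N = -8; the adjugate gives N⁻¹ = [[-1/2, 1/4], [0, 1/4]].
M = (Q − P)N⁻¹ = [[-2, 5], [5, 4]].

M = [[-2, 5], [5, 4]]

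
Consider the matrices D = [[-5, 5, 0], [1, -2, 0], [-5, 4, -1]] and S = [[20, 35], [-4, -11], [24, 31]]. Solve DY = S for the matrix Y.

Since D multiplies Y on the left, Y = D⁻¹S.
D has determinant -5; D⁻¹ = [[-2/5, -1, 0], [-1/5, -1, 0], [6/5, 1, -1]].
Y = D⁻¹S = [[-2/5, -1, 0], [-1/5, -1, 0], [6/5, 1, -1]] · [[20, 35], [-4, -11], [24, 31]] = [[-4, -3], [0, 4], [-4, 0]].

Y = [[-4, -3], [0, 4], [-4, 0]]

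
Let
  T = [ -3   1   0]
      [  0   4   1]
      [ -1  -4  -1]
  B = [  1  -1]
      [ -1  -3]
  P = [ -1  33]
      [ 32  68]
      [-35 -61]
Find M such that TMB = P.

Isolating M: multiply by T⁻¹ from the left and B⁻¹ from the right, so M = T⁻¹PB⁻¹.
det T = -1, so T⁻¹ = [[0, -1, -1], [1, -3, -3], [-4, 13, 12]].
det B = -4; the adjugate gives B⁻¹ = [[3/4, -1/4], [-1/4, -1/4]].
T⁻¹P = [[3, -7], [8, 12], [0, 20]].
M = (T⁻¹P)B⁻¹ = [[4, 1], [3, -5], [-5, -5]].

M = [[4, 1], [3, -5], [-5, -5]]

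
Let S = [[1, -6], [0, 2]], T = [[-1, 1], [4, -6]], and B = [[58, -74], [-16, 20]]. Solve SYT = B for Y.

Left-multiply by S⁻¹ and right-multiply by T⁻¹: Y = S⁻¹BT⁻¹.
det S = 2, so S⁻¹ = [[1, 3], [0, 1/2]].
det T = 2, so T⁻¹ = [[-3, -1/2], [-2, -1/2]].
S⁻¹B = [[10, -14], [-8, 10]].
Y = (S⁻¹B)T⁻¹ = [[-2, 2], [4, -1]].

Y = [[-2, 2], [4, -1]]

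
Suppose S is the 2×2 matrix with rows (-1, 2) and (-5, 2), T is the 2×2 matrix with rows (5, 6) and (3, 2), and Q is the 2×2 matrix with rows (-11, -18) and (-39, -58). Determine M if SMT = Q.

Isolating M: multiply by S⁻¹ from the left and T⁻¹ from the right, so M = S⁻¹QT⁻¹.
det S = 8; the adjugate gives S⁻¹ = [[1/4, -1/4], [5/8, -1/8]].
det T = -8, so T⁻¹ = [[-1/4, 3/4], [3/8, -5/8]].
S⁻¹Q = [[7, 10], [-2, -4]].
M = (S⁻¹Q)T⁻¹ = [[2, -1], [-1, 1]].

M = [[2, -1], [-1, 1]]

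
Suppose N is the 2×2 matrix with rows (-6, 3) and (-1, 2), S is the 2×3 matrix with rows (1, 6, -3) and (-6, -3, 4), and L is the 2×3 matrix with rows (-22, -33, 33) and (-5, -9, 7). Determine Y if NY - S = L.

Y = [[1, 2, -3], [-5, -5, 4]]

NY = L + S = [[-21, -27, 30], [-11, -12, 11]].
N is on the left of Y, so left-multiply by N⁻¹: Y = N⁻¹(L + S).
det N = -9, so N⁻¹ = [[-2/9, 1/3], [-1/9, 2/3]].
Y = N⁻¹(L + S) = [[1, 2, -3], [-5, -5, 4]].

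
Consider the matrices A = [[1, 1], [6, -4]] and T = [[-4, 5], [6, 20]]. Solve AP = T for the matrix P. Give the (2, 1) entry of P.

Left-multiplying both sides by A⁻¹ gives P = A⁻¹T.
A has determinant -10; A⁻¹ = [[2/5, 1/10], [3/5, -1/10]].
P = A⁻¹T = [[2/5, 1/10], [3/5, -1/10]] · [[-4, 5], [6, 20]] = [[-1, 4], [-3, 1]].

-3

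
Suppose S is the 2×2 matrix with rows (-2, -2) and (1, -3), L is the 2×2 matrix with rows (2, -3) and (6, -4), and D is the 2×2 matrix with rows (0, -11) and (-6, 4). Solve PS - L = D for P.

PS = D + L = [[2, -14], [0, 0]].
Since S sits to the right of P, P = (D + L)S⁻¹.
det S = 8; the adjugate gives S⁻¹ = [[-3/8, 1/4], [-1/8, -1/4]].
P = (D + L)S⁻¹ = [[1, 4], [0, 0]].

P = [[1, 4], [0, 0]]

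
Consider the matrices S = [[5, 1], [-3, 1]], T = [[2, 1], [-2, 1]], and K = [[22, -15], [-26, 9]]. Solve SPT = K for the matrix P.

P = [[0, -3], [-2, 2]]

P = S⁻¹KT⁻¹ (apply S⁻¹ on the left and T⁻¹ on the right).
det S = 8, so S⁻¹ = [[1/8, -1/8], [3/8, 5/8]].
det T = 4; the adjugate gives T⁻¹ = [[1/4, -1/4], [1/2, 1/2]].
S⁻¹K = [[6, -3], [-8, 0]].
P = (S⁻¹K)T⁻¹ = [[0, -3], [-2, 2]].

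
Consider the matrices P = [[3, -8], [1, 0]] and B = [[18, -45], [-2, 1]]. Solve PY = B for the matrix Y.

Y = [[-2, 1], [-3, 6]]

Since P multiplies Y on the left, Y = P⁻¹B.
det P = 8; the adjugate gives P⁻¹ = [[0, 1], [-1/8, 3/8]].
Y = P⁻¹B = [[0, 1], [-1/8, 3/8]] · [[18, -45], [-2, 1]] = [[-2, 1], [-3, 6]].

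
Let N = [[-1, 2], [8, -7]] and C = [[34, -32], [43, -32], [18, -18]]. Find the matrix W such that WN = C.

Right-multiplying both sides by N⁻¹ gives W = CN⁻¹.
det N = -9; the adjugate gives N⁻¹ = [[7/9, 2/9], [8/9, 1/9]].
W = CN⁻¹ = [[34, -32], [43, -32], [18, -18]] · [[7/9, 2/9], [8/9, 1/9]] = [[-2, 4], [5, 6], [-2, 2]].

W = [[-2, 4], [5, 6], [-2, 2]]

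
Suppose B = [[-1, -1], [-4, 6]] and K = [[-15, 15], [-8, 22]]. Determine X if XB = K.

B is on the right of X, so right-multiply by B⁻¹: X = KB⁻¹.
det B = -10; the adjugate gives B⁻¹ = [[-3/5, -1/10], [-2/5, 1/10]].
X = KB⁻¹ = [[-15, 15], [-8, 22]] · [[-3/5, -1/10], [-2/5, 1/10]] = [[3, 3], [-4, 3]].

X = [[3, 3], [-4, 3]]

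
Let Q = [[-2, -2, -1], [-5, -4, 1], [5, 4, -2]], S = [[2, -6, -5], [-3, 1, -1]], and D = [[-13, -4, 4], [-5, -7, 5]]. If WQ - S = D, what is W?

W = [[3, 0, -1], [-1, 1, -1]]

WQ = D + S = [[-11, -10, -1], [-8, -6, 4]].
Q is on the right of W, so right-multiply by Q⁻¹: W = (D + S)Q⁻¹.
det Q = 2, so Q⁻¹ = [[2, -4, -3], [-5/2, 9/2, 7/2], [0, -1, -1]].
W = (D + S)Q⁻¹ = [[3, 0, -1], [-1, 1, -1]].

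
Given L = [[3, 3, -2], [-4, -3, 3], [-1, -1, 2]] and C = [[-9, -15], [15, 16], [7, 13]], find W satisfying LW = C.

L is on the left of W, so left-multiply by L⁻¹: W = L⁻¹C.
det L = 4; the adjugate gives L⁻¹ = [[-3/4, -1, 3/4], [5/4, 1, -1/4], [1/4, 0, 3/4]].
W = L⁻¹C = [[-3/4, -1, 3/4], [5/4, 1, -1/4], [1/4, 0, 3/4]] · [[-9, -15], [15, 16], [7, 13]] = [[-3, 5], [2, -6], [3, 6]].

W = [[-3, 5], [2, -6], [3, 6]]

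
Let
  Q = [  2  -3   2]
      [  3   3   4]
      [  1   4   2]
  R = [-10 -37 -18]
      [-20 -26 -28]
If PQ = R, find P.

Since Q sits to the right of P, P = RQ⁻¹.
Q has determinant 4; Q⁻¹ = [[-5/2, 7/2, -9/2], [-1/2, 1/2, -1/2], [9/4, -11/4, 15/4]].
P = RQ⁻¹ = [[-10, -37, -18], [-20, -26, -28]] · [[-5/2, 7/2, -9/2], [-1/2, 1/2, -1/2], [9/4, -11/4, 15/4]] = [[3, -4, -4], [0, -6, -2]].

P = [[3, -4, -4], [0, -6, -2]]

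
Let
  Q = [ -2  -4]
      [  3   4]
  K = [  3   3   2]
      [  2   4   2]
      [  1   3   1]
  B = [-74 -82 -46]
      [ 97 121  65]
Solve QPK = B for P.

P = [[4, 3, 5], [5, -5, 2]]

Isolating P: multiply by Q⁻¹ from the left and K⁻¹ from the right, so P = Q⁻¹BK⁻¹.
Q has determinant 4; Q⁻¹ = [[1, 1], [-3/4, -1/2]].
K has determinant -2; K⁻¹ = [[1, -3/2, 1], [0, -1/2, 1], [-1, 3, -3]].
Q⁻¹B = [[23, 39, 19], [7, 1, 2]].
P = (Q⁻¹B)K⁻¹ = [[4, 3, 5], [5, -5, 2]].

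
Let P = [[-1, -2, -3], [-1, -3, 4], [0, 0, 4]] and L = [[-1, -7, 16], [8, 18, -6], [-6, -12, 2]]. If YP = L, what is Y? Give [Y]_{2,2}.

Since P sits to the right of Y, Y = LP⁻¹.
P has determinant 4; P⁻¹ = [[-3, 2, -17/4], [1, -1, 7/4], [0, 0, 1/4]].
Y = LP⁻¹ = [[-1, -7, 16], [8, 18, -6], [-6, -12, 2]] · [[-3, 2, -17/4], [1, -1, 7/4], [0, 0, 1/4]] = [[-4, 5, -4], [-6, -2, -4], [6, 0, 5]].

-2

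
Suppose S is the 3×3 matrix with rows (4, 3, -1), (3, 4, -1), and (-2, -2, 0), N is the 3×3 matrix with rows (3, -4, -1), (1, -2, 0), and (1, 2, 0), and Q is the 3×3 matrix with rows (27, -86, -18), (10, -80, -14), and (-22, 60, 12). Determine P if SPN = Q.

Isolating P: multiply by S⁻¹ from the left and N⁻¹ from the right, so P = S⁻¹QN⁻¹.
det S = -4, so S⁻¹ = [[1/2, -1/2, -1/4], [-1/2, 1/2, -1/4], [-1/2, -1/2, -7/4]].
N has determinant -4; N⁻¹ = [[0, 1/2, 1/2], [0, -1/4, 1/4], [-1, 5/2, 1/2]].
S⁻¹Q = [[14, -18, -5], [-3, -12, -1], [20, -22, -5]].
P = (S⁻¹Q)N⁻¹ = [[5, -1, 0], [1, -1, -5], [5, 3, 2]].

P = [[5, -1, 0], [1, -1, -5], [5, 3, 2]]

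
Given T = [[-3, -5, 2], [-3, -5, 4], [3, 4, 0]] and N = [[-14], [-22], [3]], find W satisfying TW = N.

Since T multiplies W on the left, W = T⁻¹N.
det T = -6, so T⁻¹ = [[8/3, -4/3, 5/3], [-2, 1, -1], [-1/2, 1/2, 0]].
W = T⁻¹N = [[8/3, -4/3, 5/3], [-2, 1, -1], [-1/2, 1/2, 0]] · [[-14], [-22], [3]] = [[-3], [3], [-4]].

W = [[-3], [3], [-4]]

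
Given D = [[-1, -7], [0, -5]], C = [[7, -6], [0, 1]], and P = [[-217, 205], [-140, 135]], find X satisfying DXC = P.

X = D⁻¹PC⁻¹ (apply D⁻¹ on the left and C⁻¹ on the right).
det D = 5; the adjugate gives D⁻¹ = [[-1, 7/5], [0, -1/5]].
det C = 7; the adjugate gives C⁻¹ = [[1/7, 6/7], [0, 1]].
D⁻¹P = [[21, -16], [28, -27]].
X = (D⁻¹P)C⁻¹ = [[3, 2], [4, -3]].

X = [[3, 2], [4, -3]]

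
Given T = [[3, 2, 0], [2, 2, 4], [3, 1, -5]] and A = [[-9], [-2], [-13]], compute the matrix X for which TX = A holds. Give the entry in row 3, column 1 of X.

2

Left-multiplying both sides by T⁻¹ gives X = T⁻¹A.
det T = 2, so T⁻¹ = [[-7, 5, 4], [11, -15/2, -6], [-2, 3/2, 1]].
X = T⁻¹A = [[-7, 5, 4], [11, -15/2, -6], [-2, 3/2, 1]] · [[-9], [-2], [-13]] = [[1], [-6], [2]].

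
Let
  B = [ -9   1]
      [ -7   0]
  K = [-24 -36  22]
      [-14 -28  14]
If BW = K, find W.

B is on the left of W, so left-multiply by B⁻¹: W = B⁻¹K.
det B = 7; the adjugate gives B⁻¹ = [[0, -1/7], [1, -9/7]].
W = B⁻¹K = [[0, -1/7], [1, -9/7]] · [[-24, -36, 22], [-14, -28, 14]] = [[2, 4, -2], [-6, 0, 4]].

W = [[2, 4, -2], [-6, 0, 4]]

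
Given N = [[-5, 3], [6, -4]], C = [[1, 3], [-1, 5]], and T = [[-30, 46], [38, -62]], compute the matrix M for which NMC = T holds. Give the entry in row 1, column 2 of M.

-1

Isolating M: multiply by N⁻¹ from the left and C⁻¹ from the right, so M = N⁻¹TC⁻¹.
N has determinant 2; N⁻¹ = [[-2, -3/2], [-3, -5/2]].
det C = 8, so C⁻¹ = [[5/8, -3/8], [1/8, 1/8]].
N⁻¹T = [[3, 1], [-5, 17]].
M = (N⁻¹T)C⁻¹ = [[2, -1], [-1, 4]].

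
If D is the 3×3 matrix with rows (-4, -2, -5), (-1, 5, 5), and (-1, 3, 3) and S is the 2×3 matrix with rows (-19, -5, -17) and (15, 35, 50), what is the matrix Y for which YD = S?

Y = [[4, -3, 6], [-5, 5, 0]]

D is on the right of Y, so right-multiply by D⁻¹: Y = SD⁻¹.
det D = -6, so D⁻¹ = [[0, 3/2, -5/2], [1/3, 17/6, -25/6], [-1/3, -7/3, 11/3]].
Y = SD⁻¹ = [[-19, -5, -17], [15, 35, 50]] · [[0, 3/2, -5/2], [1/3, 17/6, -25/6], [-1/3, -7/3, 11/3]] = [[4, -3, 6], [-5, 5, 0]].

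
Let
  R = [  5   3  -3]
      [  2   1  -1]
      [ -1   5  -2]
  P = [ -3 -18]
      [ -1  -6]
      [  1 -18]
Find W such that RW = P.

W = [[0, 0], [1, -2], [2, 4]]

Left-multiplying both sides by R⁻¹ gives W = R⁻¹P.
det R = -3, so R⁻¹ = [[-1, 3, 0], [-5/3, 13/3, 1/3], [-11/3, 28/3, 1/3]].
W = R⁻¹P = [[-1, 3, 0], [-5/3, 13/3, 1/3], [-11/3, 28/3, 1/3]] · [[-3, -18], [-1, -6], [1, -18]] = [[0, 0], [1, -2], [2, 4]].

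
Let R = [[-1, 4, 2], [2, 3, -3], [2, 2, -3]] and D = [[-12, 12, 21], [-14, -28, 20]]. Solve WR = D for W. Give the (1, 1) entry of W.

6

Right-multiplying both sides by R⁻¹ gives W = DR⁻¹.
det R = -1; the adjugate gives R⁻¹ = [[3, -16, 18], [0, 1, -1], [2, -10, 11]].
W = DR⁻¹ = [[-12, 12, 21], [-14, -28, 20]] · [[3, -16, 18], [0, 1, -1], [2, -10, 11]] = [[6, -6, 3], [-2, -4, -4]].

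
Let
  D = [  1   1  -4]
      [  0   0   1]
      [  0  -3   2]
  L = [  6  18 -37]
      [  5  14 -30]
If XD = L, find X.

Since D sits to the right of X, X = LD⁻¹.
D has determinant 3; D⁻¹ = [[1, 10/3, 1/3], [0, 2/3, -1/3], [0, 1, 0]].
X = LD⁻¹ = [[6, 18, -37], [5, 14, -30]] · [[1, 10/3, 1/3], [0, 2/3, -1/3], [0, 1, 0]] = [[6, -5, -4], [5, -4, -3]].

X = [[6, -5, -4], [5, -4, -3]]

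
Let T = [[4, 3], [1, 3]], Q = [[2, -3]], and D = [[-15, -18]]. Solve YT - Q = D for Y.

Y = [[-2, -5]]

YT = D + Q = [[-13, -21]].
Right-multiplying both sides by T⁻¹ gives Y = (D + Q)T⁻¹.
T has determinant 9; T⁻¹ = [[1/3, -1/3], [-1/9, 4/9]].
Y = (D + Q)T⁻¹ = [[-2, -5]].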